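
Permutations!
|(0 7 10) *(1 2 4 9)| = 12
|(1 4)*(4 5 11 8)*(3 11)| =6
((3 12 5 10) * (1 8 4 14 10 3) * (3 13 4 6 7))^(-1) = (1 10 14 4 13 5 12 3 7 6 8) = [0, 10, 2, 7, 13, 12, 8, 6, 1, 9, 14, 11, 3, 5, 4]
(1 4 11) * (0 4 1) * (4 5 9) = [5, 1, 2, 3, 11, 9, 6, 7, 8, 4, 10, 0] = (0 5 9 4 11)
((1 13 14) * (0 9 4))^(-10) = [4, 14, 2, 3, 9, 5, 6, 7, 8, 0, 10, 11, 12, 1, 13] = (0 4 9)(1 14 13)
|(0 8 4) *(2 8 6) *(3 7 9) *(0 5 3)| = |(0 6 2 8 4 5 3 7 9)| = 9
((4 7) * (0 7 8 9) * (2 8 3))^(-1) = (0 9 8 2 3 4 7) = [9, 1, 3, 4, 7, 5, 6, 0, 2, 8]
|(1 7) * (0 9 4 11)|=4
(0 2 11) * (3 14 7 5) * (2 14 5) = (0 14 7 2 11)(3 5) = [14, 1, 11, 5, 4, 3, 6, 2, 8, 9, 10, 0, 12, 13, 7]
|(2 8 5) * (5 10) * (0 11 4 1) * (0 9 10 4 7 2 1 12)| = |(0 11 7 2 8 4 12)(1 9 10 5)| = 28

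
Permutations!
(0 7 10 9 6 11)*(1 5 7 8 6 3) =(0 8 6 11)(1 5 7 10 9 3) =[8, 5, 2, 1, 4, 7, 11, 10, 6, 3, 9, 0]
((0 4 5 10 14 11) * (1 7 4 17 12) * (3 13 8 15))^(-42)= (0 14 5 7 12)(1 17 11 10 4)(3 8)(13 15)= [14, 17, 2, 8, 1, 7, 6, 12, 3, 9, 4, 10, 0, 15, 5, 13, 16, 11]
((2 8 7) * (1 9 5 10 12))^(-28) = (1 5 12 9 10)(2 7 8) = [0, 5, 7, 3, 4, 12, 6, 8, 2, 10, 1, 11, 9]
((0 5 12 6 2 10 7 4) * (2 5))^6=(12)(0 2 10 7 4)=[2, 1, 10, 3, 0, 5, 6, 4, 8, 9, 7, 11, 12]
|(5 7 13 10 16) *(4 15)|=|(4 15)(5 7 13 10 16)|=10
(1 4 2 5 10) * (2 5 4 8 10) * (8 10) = (1 10)(2 4 5) = [0, 10, 4, 3, 5, 2, 6, 7, 8, 9, 1]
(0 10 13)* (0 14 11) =(0 10 13 14 11) =[10, 1, 2, 3, 4, 5, 6, 7, 8, 9, 13, 0, 12, 14, 11]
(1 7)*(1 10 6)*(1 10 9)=(1 7 9)(6 10)=[0, 7, 2, 3, 4, 5, 10, 9, 8, 1, 6]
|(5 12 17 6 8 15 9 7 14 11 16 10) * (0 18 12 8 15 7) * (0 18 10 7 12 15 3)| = |(0 10 5 8 12 17 6 3)(7 14 11 16)(9 18 15)| = 24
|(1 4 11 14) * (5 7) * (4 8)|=|(1 8 4 11 14)(5 7)|=10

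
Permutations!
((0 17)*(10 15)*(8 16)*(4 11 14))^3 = (0 17)(8 16)(10 15) = [17, 1, 2, 3, 4, 5, 6, 7, 16, 9, 15, 11, 12, 13, 14, 10, 8, 0]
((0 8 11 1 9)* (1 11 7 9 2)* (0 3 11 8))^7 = (1 2)(3 8 9 11 7) = [0, 2, 1, 8, 4, 5, 6, 3, 9, 11, 10, 7]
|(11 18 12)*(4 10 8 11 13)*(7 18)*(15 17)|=|(4 10 8 11 7 18 12 13)(15 17)|=8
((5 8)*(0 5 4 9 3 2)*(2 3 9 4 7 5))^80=(9)(5 7 8)=[0, 1, 2, 3, 4, 7, 6, 8, 5, 9]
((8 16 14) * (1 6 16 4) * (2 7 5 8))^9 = [0, 1, 2, 3, 4, 5, 6, 7, 8, 9, 10, 11, 12, 13, 14, 15, 16] = (16)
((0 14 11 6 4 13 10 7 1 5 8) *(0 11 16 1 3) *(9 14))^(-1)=[3, 16, 2, 7, 6, 1, 11, 10, 5, 0, 13, 8, 12, 4, 9, 15, 14]=(0 3 7 10 13 4 6 11 8 5 1 16 14 9)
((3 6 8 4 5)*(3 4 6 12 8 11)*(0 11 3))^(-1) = [11, 1, 2, 6, 5, 4, 8, 7, 12, 9, 10, 0, 3] = (0 11)(3 6 8 12)(4 5)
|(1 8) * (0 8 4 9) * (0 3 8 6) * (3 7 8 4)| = |(0 6)(1 3 4 9 7 8)| = 6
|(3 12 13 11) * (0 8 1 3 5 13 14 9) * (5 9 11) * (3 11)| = |(0 8 1 11 9)(3 12 14)(5 13)| = 30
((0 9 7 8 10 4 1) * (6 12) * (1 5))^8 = (12) = [0, 1, 2, 3, 4, 5, 6, 7, 8, 9, 10, 11, 12]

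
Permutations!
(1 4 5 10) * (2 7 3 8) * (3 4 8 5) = [0, 8, 7, 5, 3, 10, 6, 4, 2, 9, 1] = (1 8 2 7 4 3 5 10)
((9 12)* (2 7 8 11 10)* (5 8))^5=[0, 1, 10, 3, 4, 7, 6, 2, 5, 12, 11, 8, 9]=(2 10 11 8 5 7)(9 12)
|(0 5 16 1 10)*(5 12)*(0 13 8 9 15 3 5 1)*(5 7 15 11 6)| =|(0 12 1 10 13 8 9 11 6 5 16)(3 7 15)| =33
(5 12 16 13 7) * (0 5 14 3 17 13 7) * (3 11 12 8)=[5, 1, 2, 17, 4, 8, 6, 14, 3, 9, 10, 12, 16, 0, 11, 15, 7, 13]=(0 5 8 3 17 13)(7 14 11 12 16)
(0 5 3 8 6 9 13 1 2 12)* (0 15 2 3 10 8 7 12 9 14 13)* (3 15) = [5, 15, 9, 7, 4, 10, 14, 12, 6, 0, 8, 11, 3, 1, 13, 2] = (0 5 10 8 6 14 13 1 15 2 9)(3 7 12)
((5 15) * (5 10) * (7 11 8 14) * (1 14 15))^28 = (1 8)(5 11)(7 10)(14 15) = [0, 8, 2, 3, 4, 11, 6, 10, 1, 9, 7, 5, 12, 13, 15, 14]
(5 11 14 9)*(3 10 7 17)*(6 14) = (3 10 7 17)(5 11 6 14 9) = [0, 1, 2, 10, 4, 11, 14, 17, 8, 5, 7, 6, 12, 13, 9, 15, 16, 3]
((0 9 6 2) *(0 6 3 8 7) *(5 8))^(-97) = (0 7 8 5 3 9)(2 6) = [7, 1, 6, 9, 4, 3, 2, 8, 5, 0]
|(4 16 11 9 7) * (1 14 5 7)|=8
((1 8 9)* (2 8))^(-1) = (1 9 8 2) = [0, 9, 1, 3, 4, 5, 6, 7, 2, 8]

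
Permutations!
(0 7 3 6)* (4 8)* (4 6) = (0 7 3 4 8 6) = [7, 1, 2, 4, 8, 5, 0, 3, 6]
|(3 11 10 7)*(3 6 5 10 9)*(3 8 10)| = |(3 11 9 8 10 7 6 5)| = 8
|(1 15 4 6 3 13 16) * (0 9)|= 14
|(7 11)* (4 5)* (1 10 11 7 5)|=5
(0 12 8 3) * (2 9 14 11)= (0 12 8 3)(2 9 14 11)= [12, 1, 9, 0, 4, 5, 6, 7, 3, 14, 10, 2, 8, 13, 11]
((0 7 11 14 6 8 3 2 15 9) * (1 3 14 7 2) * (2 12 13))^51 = (0 2)(1 3)(7 11)(9 13)(12 15) = [2, 3, 0, 1, 4, 5, 6, 11, 8, 13, 10, 7, 15, 9, 14, 12]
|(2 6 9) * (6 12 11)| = 5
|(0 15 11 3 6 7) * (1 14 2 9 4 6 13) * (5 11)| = |(0 15 5 11 3 13 1 14 2 9 4 6 7)| = 13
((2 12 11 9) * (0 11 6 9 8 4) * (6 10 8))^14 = (0 12 11 10 6 8 9 4 2) = [12, 1, 0, 3, 2, 5, 8, 7, 9, 4, 6, 10, 11]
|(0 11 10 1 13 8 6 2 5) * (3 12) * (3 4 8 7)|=|(0 11 10 1 13 7 3 12 4 8 6 2 5)|=13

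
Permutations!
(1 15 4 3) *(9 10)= (1 15 4 3)(9 10)= [0, 15, 2, 1, 3, 5, 6, 7, 8, 10, 9, 11, 12, 13, 14, 4]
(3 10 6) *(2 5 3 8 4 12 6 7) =(2 5 3 10 7)(4 12 6 8) =[0, 1, 5, 10, 12, 3, 8, 2, 4, 9, 7, 11, 6]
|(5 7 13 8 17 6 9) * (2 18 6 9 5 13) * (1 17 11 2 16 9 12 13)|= 13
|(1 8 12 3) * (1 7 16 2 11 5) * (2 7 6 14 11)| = |(1 8 12 3 6 14 11 5)(7 16)| = 8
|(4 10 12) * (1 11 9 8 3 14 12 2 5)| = 11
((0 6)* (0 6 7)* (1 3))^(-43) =(0 7)(1 3) =[7, 3, 2, 1, 4, 5, 6, 0]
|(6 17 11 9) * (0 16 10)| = |(0 16 10)(6 17 11 9)| = 12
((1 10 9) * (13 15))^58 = (15)(1 10 9) = [0, 10, 2, 3, 4, 5, 6, 7, 8, 1, 9, 11, 12, 13, 14, 15]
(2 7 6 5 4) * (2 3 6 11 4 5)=[0, 1, 7, 6, 3, 5, 2, 11, 8, 9, 10, 4]=(2 7 11 4 3 6)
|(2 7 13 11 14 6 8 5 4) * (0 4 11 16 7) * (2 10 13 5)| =12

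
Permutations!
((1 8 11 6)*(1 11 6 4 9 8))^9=[0, 1, 2, 3, 11, 5, 8, 7, 9, 4, 10, 6]=(4 11 6 8 9)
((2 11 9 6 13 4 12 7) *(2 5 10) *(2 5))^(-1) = (2 7 12 4 13 6 9 11)(5 10) = [0, 1, 7, 3, 13, 10, 9, 12, 8, 11, 5, 2, 4, 6]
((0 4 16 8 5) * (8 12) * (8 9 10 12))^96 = (0 4 16 8 5) = [4, 1, 2, 3, 16, 0, 6, 7, 5, 9, 10, 11, 12, 13, 14, 15, 8]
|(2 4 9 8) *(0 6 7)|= 12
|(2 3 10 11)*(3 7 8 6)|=|(2 7 8 6 3 10 11)|=7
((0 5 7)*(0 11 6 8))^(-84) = (11) = [0, 1, 2, 3, 4, 5, 6, 7, 8, 9, 10, 11]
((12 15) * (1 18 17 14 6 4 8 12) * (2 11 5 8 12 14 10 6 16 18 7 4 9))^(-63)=(1 4 15 7 12)(2 8 18 6 11 14 17 9 5 16 10)=[0, 4, 8, 3, 15, 16, 11, 12, 18, 5, 2, 14, 1, 13, 17, 7, 10, 9, 6]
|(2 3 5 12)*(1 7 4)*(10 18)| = 12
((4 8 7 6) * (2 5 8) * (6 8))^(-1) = [0, 1, 4, 3, 6, 2, 5, 8, 7] = (2 4 6 5)(7 8)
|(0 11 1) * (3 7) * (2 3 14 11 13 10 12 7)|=|(0 13 10 12 7 14 11 1)(2 3)|=8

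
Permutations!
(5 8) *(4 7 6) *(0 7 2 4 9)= [7, 1, 4, 3, 2, 8, 9, 6, 5, 0]= (0 7 6 9)(2 4)(5 8)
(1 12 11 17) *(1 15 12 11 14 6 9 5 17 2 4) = (1 11 2 4)(5 17 15 12 14 6 9) = [0, 11, 4, 3, 1, 17, 9, 7, 8, 5, 10, 2, 14, 13, 6, 12, 16, 15]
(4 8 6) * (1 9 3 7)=(1 9 3 7)(4 8 6)=[0, 9, 2, 7, 8, 5, 4, 1, 6, 3]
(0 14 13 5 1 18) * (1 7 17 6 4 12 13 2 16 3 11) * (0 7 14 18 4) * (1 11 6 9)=[18, 4, 16, 6, 12, 14, 0, 17, 8, 1, 10, 11, 13, 5, 2, 15, 3, 9, 7]=(0 18 7 17 9 1 4 12 13 5 14 2 16 3 6)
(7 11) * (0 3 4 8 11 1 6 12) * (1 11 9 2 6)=(0 3 4 8 9 2 6 12)(7 11)=[3, 1, 6, 4, 8, 5, 12, 11, 9, 2, 10, 7, 0]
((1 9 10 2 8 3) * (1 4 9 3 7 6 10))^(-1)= (1 9 4 3)(2 10 6 7 8)= [0, 9, 10, 1, 3, 5, 7, 8, 2, 4, 6]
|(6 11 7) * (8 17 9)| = |(6 11 7)(8 17 9)| = 3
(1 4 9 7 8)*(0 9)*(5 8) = [9, 4, 2, 3, 0, 8, 6, 5, 1, 7] = (0 9 7 5 8 1 4)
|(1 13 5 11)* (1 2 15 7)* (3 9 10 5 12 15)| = |(1 13 12 15 7)(2 3 9 10 5 11)| = 30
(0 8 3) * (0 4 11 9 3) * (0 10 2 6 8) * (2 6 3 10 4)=(2 3)(4 11 9 10 6 8)=[0, 1, 3, 2, 11, 5, 8, 7, 4, 10, 6, 9]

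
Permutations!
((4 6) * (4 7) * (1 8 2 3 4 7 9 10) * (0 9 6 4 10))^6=(1 8 2 3 10)=[0, 8, 3, 10, 4, 5, 6, 7, 2, 9, 1]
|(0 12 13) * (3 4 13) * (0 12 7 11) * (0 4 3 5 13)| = |(0 7 11 4)(5 13 12)| = 12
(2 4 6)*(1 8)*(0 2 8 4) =(0 2)(1 4 6 8) =[2, 4, 0, 3, 6, 5, 8, 7, 1]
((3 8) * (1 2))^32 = [0, 1, 2, 3, 4, 5, 6, 7, 8] = (8)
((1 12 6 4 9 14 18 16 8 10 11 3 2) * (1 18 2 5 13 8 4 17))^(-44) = (2 9 16)(3 10 13)(4 18 14)(5 11 8) = [0, 1, 9, 10, 18, 11, 6, 7, 5, 16, 13, 8, 12, 3, 4, 15, 2, 17, 14]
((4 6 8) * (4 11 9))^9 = (4 9 11 8 6) = [0, 1, 2, 3, 9, 5, 4, 7, 6, 11, 10, 8]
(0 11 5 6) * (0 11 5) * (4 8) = [5, 1, 2, 3, 8, 6, 11, 7, 4, 9, 10, 0] = (0 5 6 11)(4 8)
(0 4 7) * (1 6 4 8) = (0 8 1 6 4 7) = [8, 6, 2, 3, 7, 5, 4, 0, 1]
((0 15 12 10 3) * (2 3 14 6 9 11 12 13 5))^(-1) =(0 3 2 5 13 15)(6 14 10 12 11 9) =[3, 1, 5, 2, 4, 13, 14, 7, 8, 6, 12, 9, 11, 15, 10, 0]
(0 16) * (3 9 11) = [16, 1, 2, 9, 4, 5, 6, 7, 8, 11, 10, 3, 12, 13, 14, 15, 0] = (0 16)(3 9 11)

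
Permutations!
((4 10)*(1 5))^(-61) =(1 5)(4 10) =[0, 5, 2, 3, 10, 1, 6, 7, 8, 9, 4]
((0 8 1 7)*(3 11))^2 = [1, 0, 2, 3, 4, 5, 6, 8, 7, 9, 10, 11] = (11)(0 1)(7 8)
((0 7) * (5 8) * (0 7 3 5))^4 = (8) = [0, 1, 2, 3, 4, 5, 6, 7, 8]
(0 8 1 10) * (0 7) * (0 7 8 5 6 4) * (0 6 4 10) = (0 5 4 6 10 8 1) = [5, 0, 2, 3, 6, 4, 10, 7, 1, 9, 8]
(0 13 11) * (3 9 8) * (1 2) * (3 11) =(0 13 3 9 8 11)(1 2) =[13, 2, 1, 9, 4, 5, 6, 7, 11, 8, 10, 0, 12, 3]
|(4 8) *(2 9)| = |(2 9)(4 8)| = 2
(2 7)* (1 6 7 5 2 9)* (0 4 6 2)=[4, 2, 5, 3, 6, 0, 7, 9, 8, 1]=(0 4 6 7 9 1 2 5)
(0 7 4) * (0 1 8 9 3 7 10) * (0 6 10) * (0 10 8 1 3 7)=[10, 1, 2, 0, 3, 5, 8, 4, 9, 7, 6]=(0 10 6 8 9 7 4 3)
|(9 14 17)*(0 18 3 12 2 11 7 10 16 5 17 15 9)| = |(0 18 3 12 2 11 7 10 16 5 17)(9 14 15)| = 33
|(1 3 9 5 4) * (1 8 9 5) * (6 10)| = |(1 3 5 4 8 9)(6 10)| = 6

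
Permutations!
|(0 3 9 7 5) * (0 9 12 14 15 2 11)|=21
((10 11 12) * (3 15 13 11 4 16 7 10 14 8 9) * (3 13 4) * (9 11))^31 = (3 15 4 16 7 10)(8 14 12 11)(9 13) = [0, 1, 2, 15, 16, 5, 6, 10, 14, 13, 3, 8, 11, 9, 12, 4, 7]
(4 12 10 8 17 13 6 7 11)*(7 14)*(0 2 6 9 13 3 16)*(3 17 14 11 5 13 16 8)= [2, 1, 6, 8, 12, 13, 11, 5, 14, 16, 3, 4, 10, 9, 7, 15, 0, 17]= (17)(0 2 6 11 4 12 10 3 8 14 7 5 13 9 16)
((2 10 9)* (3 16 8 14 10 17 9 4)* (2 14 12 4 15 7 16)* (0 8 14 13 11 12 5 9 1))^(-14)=[17, 2, 4, 12, 11, 0, 6, 16, 1, 8, 15, 9, 13, 5, 10, 7, 14, 3]=(0 17 3 12 13 5)(1 2 4 11 9 8)(7 16 14 10 15)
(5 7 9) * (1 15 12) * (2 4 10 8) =(1 15 12)(2 4 10 8)(5 7 9) =[0, 15, 4, 3, 10, 7, 6, 9, 2, 5, 8, 11, 1, 13, 14, 12]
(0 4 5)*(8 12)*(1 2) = (0 4 5)(1 2)(8 12) = [4, 2, 1, 3, 5, 0, 6, 7, 12, 9, 10, 11, 8]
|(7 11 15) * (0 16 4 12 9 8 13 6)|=|(0 16 4 12 9 8 13 6)(7 11 15)|=24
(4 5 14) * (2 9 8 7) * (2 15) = (2 9 8 7 15)(4 5 14) = [0, 1, 9, 3, 5, 14, 6, 15, 7, 8, 10, 11, 12, 13, 4, 2]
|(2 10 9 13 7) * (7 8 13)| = 4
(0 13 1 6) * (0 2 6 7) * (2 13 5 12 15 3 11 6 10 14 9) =(0 5 12 15 3 11 6 13 1 7)(2 10 14 9) =[5, 7, 10, 11, 4, 12, 13, 0, 8, 2, 14, 6, 15, 1, 9, 3]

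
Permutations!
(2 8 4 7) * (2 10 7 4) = (2 8)(7 10) = [0, 1, 8, 3, 4, 5, 6, 10, 2, 9, 7]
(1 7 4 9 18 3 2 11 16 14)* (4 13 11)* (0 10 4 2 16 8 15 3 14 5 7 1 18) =(0 10 4 9)(3 16 5 7 13 11 8 15)(14 18) =[10, 1, 2, 16, 9, 7, 6, 13, 15, 0, 4, 8, 12, 11, 18, 3, 5, 17, 14]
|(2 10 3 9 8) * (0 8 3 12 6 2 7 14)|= 4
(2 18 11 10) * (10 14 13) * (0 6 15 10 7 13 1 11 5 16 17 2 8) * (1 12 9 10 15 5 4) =(0 6 5 16 17 2 18 4 1 11 14 12 9 10 8)(7 13) =[6, 11, 18, 3, 1, 16, 5, 13, 0, 10, 8, 14, 9, 7, 12, 15, 17, 2, 4]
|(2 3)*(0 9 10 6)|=|(0 9 10 6)(2 3)|=4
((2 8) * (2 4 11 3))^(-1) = (2 3 11 4 8) = [0, 1, 3, 11, 8, 5, 6, 7, 2, 9, 10, 4]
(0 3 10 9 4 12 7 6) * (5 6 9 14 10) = (0 3 5 6)(4 12 7 9)(10 14) = [3, 1, 2, 5, 12, 6, 0, 9, 8, 4, 14, 11, 7, 13, 10]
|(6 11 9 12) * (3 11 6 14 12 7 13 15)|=6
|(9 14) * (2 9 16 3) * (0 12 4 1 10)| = |(0 12 4 1 10)(2 9 14 16 3)| = 5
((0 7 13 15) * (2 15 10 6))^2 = [13, 1, 0, 3, 4, 5, 15, 10, 8, 9, 2, 11, 12, 6, 14, 7] = (0 13 6 15 7 10 2)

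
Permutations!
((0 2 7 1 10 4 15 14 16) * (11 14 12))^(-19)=(0 1 15 14 2 10 12 16 7 4 11)=[1, 15, 10, 3, 11, 5, 6, 4, 8, 9, 12, 0, 16, 13, 2, 14, 7]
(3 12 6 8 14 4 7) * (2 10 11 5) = (2 10 11 5)(3 12 6 8 14 4 7) = [0, 1, 10, 12, 7, 2, 8, 3, 14, 9, 11, 5, 6, 13, 4]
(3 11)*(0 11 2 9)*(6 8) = [11, 1, 9, 2, 4, 5, 8, 7, 6, 0, 10, 3] = (0 11 3 2 9)(6 8)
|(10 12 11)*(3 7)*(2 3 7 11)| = |(2 3 11 10 12)| = 5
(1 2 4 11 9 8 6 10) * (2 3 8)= (1 3 8 6 10)(2 4 11 9)= [0, 3, 4, 8, 11, 5, 10, 7, 6, 2, 1, 9]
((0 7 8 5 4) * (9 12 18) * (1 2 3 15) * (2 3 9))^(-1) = [4, 15, 18, 1, 5, 8, 6, 0, 7, 2, 10, 11, 9, 13, 14, 3, 16, 17, 12] = (0 4 5 8 7)(1 15 3)(2 18 12 9)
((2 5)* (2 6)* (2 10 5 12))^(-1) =[0, 1, 12, 3, 4, 10, 5, 7, 8, 9, 6, 11, 2] =(2 12)(5 10 6)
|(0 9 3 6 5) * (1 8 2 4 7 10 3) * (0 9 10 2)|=24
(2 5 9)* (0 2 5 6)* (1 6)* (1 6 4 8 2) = [1, 4, 6, 3, 8, 9, 0, 7, 2, 5] = (0 1 4 8 2 6)(5 9)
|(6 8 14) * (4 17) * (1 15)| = 6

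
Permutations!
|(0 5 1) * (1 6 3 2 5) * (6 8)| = |(0 1)(2 5 8 6 3)| = 10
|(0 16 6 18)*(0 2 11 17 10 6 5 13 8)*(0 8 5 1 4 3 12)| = |(0 16 1 4 3 12)(2 11 17 10 6 18)(5 13)| = 6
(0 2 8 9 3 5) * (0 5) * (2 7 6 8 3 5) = [7, 1, 3, 0, 4, 2, 8, 6, 9, 5] = (0 7 6 8 9 5 2 3)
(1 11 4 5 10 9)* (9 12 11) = [0, 9, 2, 3, 5, 10, 6, 7, 8, 1, 12, 4, 11] = (1 9)(4 5 10 12 11)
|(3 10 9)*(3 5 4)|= |(3 10 9 5 4)|= 5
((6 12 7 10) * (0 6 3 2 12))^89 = (0 6)(2 3 10 7 12) = [6, 1, 3, 10, 4, 5, 0, 12, 8, 9, 7, 11, 2]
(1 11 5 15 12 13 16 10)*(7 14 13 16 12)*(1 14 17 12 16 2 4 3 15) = (1 11 5)(2 4 3 15 7 17 12)(10 14 13 16) = [0, 11, 4, 15, 3, 1, 6, 17, 8, 9, 14, 5, 2, 16, 13, 7, 10, 12]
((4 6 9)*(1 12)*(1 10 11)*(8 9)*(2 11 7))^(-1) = (1 11 2 7 10 12)(4 9 8 6) = [0, 11, 7, 3, 9, 5, 4, 10, 6, 8, 12, 2, 1]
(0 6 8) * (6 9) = (0 9 6 8) = [9, 1, 2, 3, 4, 5, 8, 7, 0, 6]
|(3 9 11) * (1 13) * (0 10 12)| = |(0 10 12)(1 13)(3 9 11)| = 6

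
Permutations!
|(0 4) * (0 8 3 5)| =5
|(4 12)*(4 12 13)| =2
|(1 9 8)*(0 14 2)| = 3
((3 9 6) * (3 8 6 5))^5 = (3 5 9)(6 8) = [0, 1, 2, 5, 4, 9, 8, 7, 6, 3]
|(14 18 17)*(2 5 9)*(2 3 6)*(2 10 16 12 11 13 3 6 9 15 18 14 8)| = 24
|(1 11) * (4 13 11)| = 4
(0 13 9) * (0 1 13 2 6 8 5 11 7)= (0 2 6 8 5 11 7)(1 13 9)= [2, 13, 6, 3, 4, 11, 8, 0, 5, 1, 10, 7, 12, 9]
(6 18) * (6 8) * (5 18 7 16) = (5 18 8 6 7 16) = [0, 1, 2, 3, 4, 18, 7, 16, 6, 9, 10, 11, 12, 13, 14, 15, 5, 17, 8]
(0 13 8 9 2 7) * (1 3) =(0 13 8 9 2 7)(1 3) =[13, 3, 7, 1, 4, 5, 6, 0, 9, 2, 10, 11, 12, 8]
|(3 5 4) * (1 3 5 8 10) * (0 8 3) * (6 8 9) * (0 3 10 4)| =|(0 9 6 8 4 5)(1 3 10)| =6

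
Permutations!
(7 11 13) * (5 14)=[0, 1, 2, 3, 4, 14, 6, 11, 8, 9, 10, 13, 12, 7, 5]=(5 14)(7 11 13)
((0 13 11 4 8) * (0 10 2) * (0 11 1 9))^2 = [1, 0, 4, 3, 10, 5, 6, 7, 2, 13, 11, 8, 12, 9] = (0 1)(2 4 10 11 8)(9 13)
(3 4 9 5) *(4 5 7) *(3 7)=(3 5 7 4 9)=[0, 1, 2, 5, 9, 7, 6, 4, 8, 3]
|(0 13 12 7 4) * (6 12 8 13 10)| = |(0 10 6 12 7 4)(8 13)| = 6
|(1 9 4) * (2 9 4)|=2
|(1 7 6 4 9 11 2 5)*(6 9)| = 6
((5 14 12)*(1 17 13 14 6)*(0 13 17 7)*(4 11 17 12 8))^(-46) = (0 14 4 17 5 1)(6 7 13 8 11 12) = [14, 0, 2, 3, 17, 1, 7, 13, 11, 9, 10, 12, 6, 8, 4, 15, 16, 5]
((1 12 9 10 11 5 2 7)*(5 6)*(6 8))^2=(1 9 11 6 2)(5 7 12 10 8)=[0, 9, 1, 3, 4, 7, 2, 12, 5, 11, 8, 6, 10]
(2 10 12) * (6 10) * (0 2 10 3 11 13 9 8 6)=[2, 1, 0, 11, 4, 5, 3, 7, 6, 8, 12, 13, 10, 9]=(0 2)(3 11 13 9 8 6)(10 12)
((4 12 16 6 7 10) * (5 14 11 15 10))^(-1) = [0, 1, 2, 3, 10, 7, 16, 6, 8, 9, 15, 14, 4, 13, 5, 11, 12] = (4 10 15 11 14 5 7 6 16 12)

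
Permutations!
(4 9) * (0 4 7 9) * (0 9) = (0 4 9 7) = [4, 1, 2, 3, 9, 5, 6, 0, 8, 7]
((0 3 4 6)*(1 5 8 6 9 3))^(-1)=(0 6 8 5 1)(3 9 4)=[6, 0, 2, 9, 3, 1, 8, 7, 5, 4]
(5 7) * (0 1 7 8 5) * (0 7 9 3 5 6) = (0 1 9 3 5 8 6) = [1, 9, 2, 5, 4, 8, 0, 7, 6, 3]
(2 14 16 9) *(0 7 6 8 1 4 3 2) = (0 7 6 8 1 4 3 2 14 16 9) = [7, 4, 14, 2, 3, 5, 8, 6, 1, 0, 10, 11, 12, 13, 16, 15, 9]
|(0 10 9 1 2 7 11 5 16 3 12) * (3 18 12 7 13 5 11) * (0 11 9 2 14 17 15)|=14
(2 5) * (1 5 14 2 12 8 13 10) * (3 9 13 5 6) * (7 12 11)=[0, 6, 14, 9, 4, 11, 3, 12, 5, 13, 1, 7, 8, 10, 2]=(1 6 3 9 13 10)(2 14)(5 11 7 12 8)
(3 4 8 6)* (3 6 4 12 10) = [0, 1, 2, 12, 8, 5, 6, 7, 4, 9, 3, 11, 10] = (3 12 10)(4 8)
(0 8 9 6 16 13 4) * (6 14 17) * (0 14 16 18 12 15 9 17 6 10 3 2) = (0 8 17 10 3 2)(4 14 6 18 12 15 9 16 13) = [8, 1, 0, 2, 14, 5, 18, 7, 17, 16, 3, 11, 15, 4, 6, 9, 13, 10, 12]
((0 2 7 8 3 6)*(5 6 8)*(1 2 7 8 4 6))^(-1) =[6, 5, 1, 8, 3, 7, 4, 0, 2] =(0 6 4 3 8 2 1 5 7)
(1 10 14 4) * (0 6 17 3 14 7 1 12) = [6, 10, 2, 14, 12, 5, 17, 1, 8, 9, 7, 11, 0, 13, 4, 15, 16, 3] = (0 6 17 3 14 4 12)(1 10 7)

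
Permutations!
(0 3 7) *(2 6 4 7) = (0 3 2 6 4 7) = [3, 1, 6, 2, 7, 5, 4, 0]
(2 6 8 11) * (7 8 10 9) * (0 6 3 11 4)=(0 6 10 9 7 8 4)(2 3 11)=[6, 1, 3, 11, 0, 5, 10, 8, 4, 7, 9, 2]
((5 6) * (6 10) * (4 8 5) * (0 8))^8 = [5, 1, 2, 3, 8, 6, 0, 7, 10, 9, 4] = (0 5 6)(4 8 10)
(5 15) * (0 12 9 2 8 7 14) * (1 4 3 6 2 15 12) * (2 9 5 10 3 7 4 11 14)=(0 1 11 14)(2 8 4 7)(3 6 9 15 10)(5 12)=[1, 11, 8, 6, 7, 12, 9, 2, 4, 15, 3, 14, 5, 13, 0, 10]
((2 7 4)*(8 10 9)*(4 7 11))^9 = (11) = [0, 1, 2, 3, 4, 5, 6, 7, 8, 9, 10, 11]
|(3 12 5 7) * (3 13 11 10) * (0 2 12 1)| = 10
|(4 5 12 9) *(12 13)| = |(4 5 13 12 9)| = 5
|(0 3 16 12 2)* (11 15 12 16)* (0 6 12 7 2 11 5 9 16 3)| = |(2 6 12 11 15 7)(3 5 9 16)| = 12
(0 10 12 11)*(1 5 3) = [10, 5, 2, 1, 4, 3, 6, 7, 8, 9, 12, 0, 11] = (0 10 12 11)(1 5 3)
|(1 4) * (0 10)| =2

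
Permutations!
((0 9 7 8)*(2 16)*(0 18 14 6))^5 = (0 14 8 9 6 18 7)(2 16) = [14, 1, 16, 3, 4, 5, 18, 0, 9, 6, 10, 11, 12, 13, 8, 15, 2, 17, 7]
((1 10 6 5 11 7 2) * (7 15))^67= (1 5 7 10 11 2 6 15)= [0, 5, 6, 3, 4, 7, 15, 10, 8, 9, 11, 2, 12, 13, 14, 1]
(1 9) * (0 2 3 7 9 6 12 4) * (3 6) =(0 2 6 12 4)(1 3 7 9) =[2, 3, 6, 7, 0, 5, 12, 9, 8, 1, 10, 11, 4]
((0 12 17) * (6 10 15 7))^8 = (0 17 12) = [17, 1, 2, 3, 4, 5, 6, 7, 8, 9, 10, 11, 0, 13, 14, 15, 16, 12]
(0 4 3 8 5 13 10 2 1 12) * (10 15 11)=(0 4 3 8 5 13 15 11 10 2 1 12)=[4, 12, 1, 8, 3, 13, 6, 7, 5, 9, 2, 10, 0, 15, 14, 11]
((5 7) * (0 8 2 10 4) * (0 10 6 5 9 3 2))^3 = [8, 1, 7, 5, 10, 3, 9, 2, 0, 6, 4] = (0 8)(2 7)(3 5)(4 10)(6 9)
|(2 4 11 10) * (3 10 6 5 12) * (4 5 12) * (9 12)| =9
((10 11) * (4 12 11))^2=(4 11)(10 12)=[0, 1, 2, 3, 11, 5, 6, 7, 8, 9, 12, 4, 10]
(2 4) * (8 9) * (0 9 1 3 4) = (0 9 8 1 3 4 2) = [9, 3, 0, 4, 2, 5, 6, 7, 1, 8]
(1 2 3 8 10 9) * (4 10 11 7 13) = (1 2 3 8 11 7 13 4 10 9) = [0, 2, 3, 8, 10, 5, 6, 13, 11, 1, 9, 7, 12, 4]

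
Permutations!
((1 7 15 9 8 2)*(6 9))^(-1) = (1 2 8 9 6 15 7) = [0, 2, 8, 3, 4, 5, 15, 1, 9, 6, 10, 11, 12, 13, 14, 7]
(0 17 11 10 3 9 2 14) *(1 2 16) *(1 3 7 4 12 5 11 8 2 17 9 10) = (0 9 16 3 10 7 4 12 5 11 1 17 8 2 14) = [9, 17, 14, 10, 12, 11, 6, 4, 2, 16, 7, 1, 5, 13, 0, 15, 3, 8]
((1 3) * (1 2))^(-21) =(3) =[0, 1, 2, 3]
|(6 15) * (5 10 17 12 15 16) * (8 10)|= 8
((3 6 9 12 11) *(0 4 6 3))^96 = [0, 1, 2, 3, 4, 5, 6, 7, 8, 9, 10, 11, 12] = (12)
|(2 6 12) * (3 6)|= |(2 3 6 12)|= 4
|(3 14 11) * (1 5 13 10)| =|(1 5 13 10)(3 14 11)| =12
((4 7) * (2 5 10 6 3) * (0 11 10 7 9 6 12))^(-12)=[0, 1, 7, 5, 6, 4, 2, 9, 8, 3, 10, 11, 12]=(12)(2 7 9 3 5 4 6)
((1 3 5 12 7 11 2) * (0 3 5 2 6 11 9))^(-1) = (0 9 7 12 5 1 2 3)(6 11) = [9, 2, 3, 0, 4, 1, 11, 12, 8, 7, 10, 6, 5]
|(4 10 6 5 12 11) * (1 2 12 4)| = |(1 2 12 11)(4 10 6 5)| = 4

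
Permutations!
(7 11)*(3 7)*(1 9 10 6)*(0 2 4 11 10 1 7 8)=(0 2 4 11 3 8)(1 9)(6 7 10)=[2, 9, 4, 8, 11, 5, 7, 10, 0, 1, 6, 3]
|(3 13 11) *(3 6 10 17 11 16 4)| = |(3 13 16 4)(6 10 17 11)| = 4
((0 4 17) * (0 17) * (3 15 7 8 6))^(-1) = (17)(0 4)(3 6 8 7 15) = [4, 1, 2, 6, 0, 5, 8, 15, 7, 9, 10, 11, 12, 13, 14, 3, 16, 17]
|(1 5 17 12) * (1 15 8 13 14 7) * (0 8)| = 10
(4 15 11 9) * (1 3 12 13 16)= (1 3 12 13 16)(4 15 11 9)= [0, 3, 2, 12, 15, 5, 6, 7, 8, 4, 10, 9, 13, 16, 14, 11, 1]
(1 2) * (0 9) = [9, 2, 1, 3, 4, 5, 6, 7, 8, 0] = (0 9)(1 2)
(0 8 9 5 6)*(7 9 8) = (0 7 9 5 6) = [7, 1, 2, 3, 4, 6, 0, 9, 8, 5]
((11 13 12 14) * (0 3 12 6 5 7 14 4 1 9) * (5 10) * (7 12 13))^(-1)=(0 9 1 4 12 5 10 6 13 3)(7 11 14)=[9, 4, 2, 0, 12, 10, 13, 11, 8, 1, 6, 14, 5, 3, 7]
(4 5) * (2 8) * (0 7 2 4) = [7, 1, 8, 3, 5, 0, 6, 2, 4] = (0 7 2 8 4 5)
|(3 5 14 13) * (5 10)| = 5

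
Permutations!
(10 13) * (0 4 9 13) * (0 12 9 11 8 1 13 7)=[4, 13, 2, 3, 11, 5, 6, 0, 1, 7, 12, 8, 9, 10]=(0 4 11 8 1 13 10 12 9 7)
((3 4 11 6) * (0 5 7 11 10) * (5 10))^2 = [0, 1, 2, 5, 7, 11, 4, 6, 8, 9, 10, 3] = (3 5 11)(4 7 6)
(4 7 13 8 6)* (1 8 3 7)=[0, 8, 2, 7, 1, 5, 4, 13, 6, 9, 10, 11, 12, 3]=(1 8 6 4)(3 7 13)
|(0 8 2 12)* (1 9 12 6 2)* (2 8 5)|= 8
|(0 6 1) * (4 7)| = |(0 6 1)(4 7)| = 6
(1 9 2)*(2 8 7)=(1 9 8 7 2)=[0, 9, 1, 3, 4, 5, 6, 2, 7, 8]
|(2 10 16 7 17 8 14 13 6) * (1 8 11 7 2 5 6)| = 12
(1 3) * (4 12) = [0, 3, 2, 1, 12, 5, 6, 7, 8, 9, 10, 11, 4] = (1 3)(4 12)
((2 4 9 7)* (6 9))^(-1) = (2 7 9 6 4) = [0, 1, 7, 3, 2, 5, 4, 9, 8, 6]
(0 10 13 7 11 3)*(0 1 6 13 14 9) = [10, 6, 2, 1, 4, 5, 13, 11, 8, 0, 14, 3, 12, 7, 9] = (0 10 14 9)(1 6 13 7 11 3)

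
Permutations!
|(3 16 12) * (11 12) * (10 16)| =|(3 10 16 11 12)| =5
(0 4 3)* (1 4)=(0 1 4 3)=[1, 4, 2, 0, 3]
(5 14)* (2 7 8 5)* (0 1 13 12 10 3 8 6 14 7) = (0 1 13 12 10 3 8 5 7 6 14 2) = [1, 13, 0, 8, 4, 7, 14, 6, 5, 9, 3, 11, 10, 12, 2]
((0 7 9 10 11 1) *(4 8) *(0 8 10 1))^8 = (11) = [0, 1, 2, 3, 4, 5, 6, 7, 8, 9, 10, 11]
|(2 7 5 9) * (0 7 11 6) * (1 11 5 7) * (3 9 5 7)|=4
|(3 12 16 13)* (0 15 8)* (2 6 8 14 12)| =10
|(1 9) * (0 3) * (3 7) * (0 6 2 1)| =|(0 7 3 6 2 1 9)| =7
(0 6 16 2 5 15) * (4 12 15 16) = [6, 1, 5, 3, 12, 16, 4, 7, 8, 9, 10, 11, 15, 13, 14, 0, 2] = (0 6 4 12 15)(2 5 16)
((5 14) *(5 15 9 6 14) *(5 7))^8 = [0, 1, 2, 3, 4, 5, 6, 7, 8, 9, 10, 11, 12, 13, 14, 15] = (15)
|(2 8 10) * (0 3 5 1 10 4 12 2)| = |(0 3 5 1 10)(2 8 4 12)| = 20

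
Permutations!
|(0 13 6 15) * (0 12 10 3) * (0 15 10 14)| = 8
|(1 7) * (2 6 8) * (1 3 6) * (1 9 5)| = |(1 7 3 6 8 2 9 5)| = 8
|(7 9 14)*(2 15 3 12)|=12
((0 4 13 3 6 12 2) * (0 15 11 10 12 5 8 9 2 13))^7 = (0 4)(2 6 10 9 3 11 8 13 15 5 12) = [4, 1, 6, 11, 0, 12, 10, 7, 13, 3, 9, 8, 2, 15, 14, 5]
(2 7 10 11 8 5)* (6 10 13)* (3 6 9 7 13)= (2 13 9 7 3 6 10 11 8 5)= [0, 1, 13, 6, 4, 2, 10, 3, 5, 7, 11, 8, 12, 9]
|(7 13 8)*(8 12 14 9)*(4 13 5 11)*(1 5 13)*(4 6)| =|(1 5 11 6 4)(7 13 12 14 9 8)| =30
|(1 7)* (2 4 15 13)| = |(1 7)(2 4 15 13)| = 4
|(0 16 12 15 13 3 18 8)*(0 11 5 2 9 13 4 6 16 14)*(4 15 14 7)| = 56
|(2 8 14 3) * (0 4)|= 4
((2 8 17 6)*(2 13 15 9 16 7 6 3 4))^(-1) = (2 4 3 17 8)(6 7 16 9 15 13) = [0, 1, 4, 17, 3, 5, 7, 16, 2, 15, 10, 11, 12, 6, 14, 13, 9, 8]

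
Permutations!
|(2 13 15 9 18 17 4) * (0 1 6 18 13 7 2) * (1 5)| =42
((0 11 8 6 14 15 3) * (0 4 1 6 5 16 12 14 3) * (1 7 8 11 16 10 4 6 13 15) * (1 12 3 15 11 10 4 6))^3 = (0 1 10)(3 11 15)(4 5 8 7)(6 16 13)(12 14) = [1, 10, 2, 11, 5, 8, 16, 4, 7, 9, 0, 15, 14, 6, 12, 3, 13]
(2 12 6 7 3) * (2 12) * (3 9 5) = (3 12 6 7 9 5) = [0, 1, 2, 12, 4, 3, 7, 9, 8, 5, 10, 11, 6]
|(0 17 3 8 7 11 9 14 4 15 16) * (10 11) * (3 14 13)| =|(0 17 14 4 15 16)(3 8 7 10 11 9 13)| =42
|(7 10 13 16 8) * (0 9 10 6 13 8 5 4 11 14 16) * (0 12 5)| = |(0 9 10 8 7 6 13 12 5 4 11 14 16)| = 13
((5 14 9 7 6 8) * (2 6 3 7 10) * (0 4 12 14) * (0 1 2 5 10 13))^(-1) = (0 13 9 14 12 4)(1 5 10 8 6 2)(3 7) = [13, 5, 1, 7, 0, 10, 2, 3, 6, 14, 8, 11, 4, 9, 12]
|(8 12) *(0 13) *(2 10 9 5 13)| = |(0 2 10 9 5 13)(8 12)| = 6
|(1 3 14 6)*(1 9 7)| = 6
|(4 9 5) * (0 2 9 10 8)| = |(0 2 9 5 4 10 8)| = 7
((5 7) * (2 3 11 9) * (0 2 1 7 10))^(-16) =(0 3 9 7 10 2 11 1 5) =[3, 5, 11, 9, 4, 0, 6, 10, 8, 7, 2, 1]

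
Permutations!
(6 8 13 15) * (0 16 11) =(0 16 11)(6 8 13 15) =[16, 1, 2, 3, 4, 5, 8, 7, 13, 9, 10, 0, 12, 15, 14, 6, 11]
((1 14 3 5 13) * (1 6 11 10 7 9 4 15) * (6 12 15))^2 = (1 3 13 15 14 5 12)(4 11 7)(6 10 9) = [0, 3, 2, 13, 11, 12, 10, 4, 8, 6, 9, 7, 1, 15, 5, 14]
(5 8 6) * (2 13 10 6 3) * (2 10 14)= [0, 1, 13, 10, 4, 8, 5, 7, 3, 9, 6, 11, 12, 14, 2]= (2 13 14)(3 10 6 5 8)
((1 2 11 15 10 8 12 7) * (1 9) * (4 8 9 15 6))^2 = (1 11 4 12 15 9 2 6 8 7 10) = [0, 11, 6, 3, 12, 5, 8, 10, 7, 2, 1, 4, 15, 13, 14, 9]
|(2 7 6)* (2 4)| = |(2 7 6 4)| = 4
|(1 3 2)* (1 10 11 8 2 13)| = |(1 3 13)(2 10 11 8)| = 12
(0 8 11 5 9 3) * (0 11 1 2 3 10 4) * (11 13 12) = [8, 2, 3, 13, 0, 9, 6, 7, 1, 10, 4, 5, 11, 12] = (0 8 1 2 3 13 12 11 5 9 10 4)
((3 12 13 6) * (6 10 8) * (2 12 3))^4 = (2 8 13)(6 10 12) = [0, 1, 8, 3, 4, 5, 10, 7, 13, 9, 12, 11, 6, 2]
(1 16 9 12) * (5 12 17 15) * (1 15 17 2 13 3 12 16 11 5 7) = [0, 11, 13, 12, 4, 16, 6, 1, 8, 2, 10, 5, 15, 3, 14, 7, 9, 17] = (17)(1 11 5 16 9 2 13 3 12 15 7)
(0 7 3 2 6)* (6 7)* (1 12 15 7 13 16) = (0 6)(1 12 15 7 3 2 13 16) = [6, 12, 13, 2, 4, 5, 0, 3, 8, 9, 10, 11, 15, 16, 14, 7, 1]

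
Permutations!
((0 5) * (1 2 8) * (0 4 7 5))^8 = (1 8 2)(4 5 7) = [0, 8, 1, 3, 5, 7, 6, 4, 2]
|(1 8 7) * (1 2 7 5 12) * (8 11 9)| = 6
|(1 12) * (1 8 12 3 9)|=6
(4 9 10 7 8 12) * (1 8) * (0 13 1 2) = (0 13 1 8 12 4 9 10 7 2) = [13, 8, 0, 3, 9, 5, 6, 2, 12, 10, 7, 11, 4, 1]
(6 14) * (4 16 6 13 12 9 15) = (4 16 6 14 13 12 9 15) = [0, 1, 2, 3, 16, 5, 14, 7, 8, 15, 10, 11, 9, 12, 13, 4, 6]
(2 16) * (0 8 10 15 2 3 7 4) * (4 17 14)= (0 8 10 15 2 16 3 7 17 14 4)= [8, 1, 16, 7, 0, 5, 6, 17, 10, 9, 15, 11, 12, 13, 4, 2, 3, 14]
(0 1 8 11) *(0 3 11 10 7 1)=(1 8 10 7)(3 11)=[0, 8, 2, 11, 4, 5, 6, 1, 10, 9, 7, 3]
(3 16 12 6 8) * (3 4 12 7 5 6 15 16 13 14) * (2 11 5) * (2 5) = (2 11)(3 13 14)(4 12 15 16 7 5 6 8) = [0, 1, 11, 13, 12, 6, 8, 5, 4, 9, 10, 2, 15, 14, 3, 16, 7]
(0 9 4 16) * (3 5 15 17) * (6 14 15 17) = (0 9 4 16)(3 5 17)(6 14 15) = [9, 1, 2, 5, 16, 17, 14, 7, 8, 4, 10, 11, 12, 13, 15, 6, 0, 3]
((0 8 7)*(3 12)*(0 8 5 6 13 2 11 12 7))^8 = (0 7 12 2 6)(3 11 13 5 8) = [7, 1, 6, 11, 4, 8, 0, 12, 3, 9, 10, 13, 2, 5]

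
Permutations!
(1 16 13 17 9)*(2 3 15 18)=[0, 16, 3, 15, 4, 5, 6, 7, 8, 1, 10, 11, 12, 17, 14, 18, 13, 9, 2]=(1 16 13 17 9)(2 3 15 18)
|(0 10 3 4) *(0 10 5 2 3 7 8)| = 8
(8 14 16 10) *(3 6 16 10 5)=(3 6 16 5)(8 14 10)=[0, 1, 2, 6, 4, 3, 16, 7, 14, 9, 8, 11, 12, 13, 10, 15, 5]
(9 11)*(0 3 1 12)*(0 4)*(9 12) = [3, 9, 2, 1, 0, 5, 6, 7, 8, 11, 10, 12, 4] = (0 3 1 9 11 12 4)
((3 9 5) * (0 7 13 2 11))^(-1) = (0 11 2 13 7)(3 5 9) = [11, 1, 13, 5, 4, 9, 6, 0, 8, 3, 10, 2, 12, 7]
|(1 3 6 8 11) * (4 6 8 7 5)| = 4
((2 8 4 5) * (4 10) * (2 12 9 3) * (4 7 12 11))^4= (2 12 8 9 10 3 7)(4 5 11)= [0, 1, 12, 7, 5, 11, 6, 2, 9, 10, 3, 4, 8]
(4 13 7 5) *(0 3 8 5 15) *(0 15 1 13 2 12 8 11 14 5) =[3, 13, 12, 11, 2, 4, 6, 1, 0, 9, 10, 14, 8, 7, 5, 15] =(15)(0 3 11 14 5 4 2 12 8)(1 13 7)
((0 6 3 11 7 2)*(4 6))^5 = [7, 1, 11, 4, 2, 5, 0, 3, 8, 9, 10, 6] = (0 7 3 4 2 11 6)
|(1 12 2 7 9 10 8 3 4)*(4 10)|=|(1 12 2 7 9 4)(3 10 8)|=6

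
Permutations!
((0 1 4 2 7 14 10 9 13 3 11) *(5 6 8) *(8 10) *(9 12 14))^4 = [7, 9, 3, 4, 13, 14, 8, 11, 12, 0, 5, 2, 6, 1, 10] = (0 7 11 2 3 4 13 1 9)(5 14 10)(6 8 12)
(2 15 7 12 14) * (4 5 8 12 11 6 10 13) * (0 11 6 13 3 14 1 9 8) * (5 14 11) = (0 5)(1 9 8 12)(2 15 7 6 10 3 11 13 4 14) = [5, 9, 15, 11, 14, 0, 10, 6, 12, 8, 3, 13, 1, 4, 2, 7]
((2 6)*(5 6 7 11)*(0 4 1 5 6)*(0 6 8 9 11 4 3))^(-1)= (0 3)(1 4 7 2 6 5)(8 11 9)= [3, 4, 6, 0, 7, 1, 5, 2, 11, 8, 10, 9]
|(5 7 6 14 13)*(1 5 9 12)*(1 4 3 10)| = |(1 5 7 6 14 13 9 12 4 3 10)| = 11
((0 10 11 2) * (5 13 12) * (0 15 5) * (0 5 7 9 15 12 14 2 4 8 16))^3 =(0 4)(2 13 12 14 5)(8 10)(11 16) =[4, 1, 13, 3, 0, 2, 6, 7, 10, 9, 8, 16, 14, 12, 5, 15, 11]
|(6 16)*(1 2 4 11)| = |(1 2 4 11)(6 16)| = 4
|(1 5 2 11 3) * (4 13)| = 10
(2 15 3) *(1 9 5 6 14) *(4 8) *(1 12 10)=(1 9 5 6 14 12 10)(2 15 3)(4 8)=[0, 9, 15, 2, 8, 6, 14, 7, 4, 5, 1, 11, 10, 13, 12, 3]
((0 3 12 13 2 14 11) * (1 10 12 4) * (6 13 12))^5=[6, 14, 4, 13, 2, 5, 0, 7, 8, 9, 11, 10, 12, 3, 1]=(0 6)(1 14)(2 4)(3 13)(10 11)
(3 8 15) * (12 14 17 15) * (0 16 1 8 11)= (0 16 1 8 12 14 17 15 3 11)= [16, 8, 2, 11, 4, 5, 6, 7, 12, 9, 10, 0, 14, 13, 17, 3, 1, 15]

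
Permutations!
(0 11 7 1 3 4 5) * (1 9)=(0 11 7 9 1 3 4 5)=[11, 3, 2, 4, 5, 0, 6, 9, 8, 1, 10, 7]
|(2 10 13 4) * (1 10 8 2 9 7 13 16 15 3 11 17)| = 28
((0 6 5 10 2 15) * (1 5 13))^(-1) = (0 15 2 10 5 1 13 6) = [15, 13, 10, 3, 4, 1, 0, 7, 8, 9, 5, 11, 12, 6, 14, 2]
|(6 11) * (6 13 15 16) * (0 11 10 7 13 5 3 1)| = 30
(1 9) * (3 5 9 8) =(1 8 3 5 9) =[0, 8, 2, 5, 4, 9, 6, 7, 3, 1]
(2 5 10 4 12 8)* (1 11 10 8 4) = (1 11 10)(2 5 8)(4 12) = [0, 11, 5, 3, 12, 8, 6, 7, 2, 9, 1, 10, 4]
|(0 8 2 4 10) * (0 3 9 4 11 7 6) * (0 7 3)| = |(0 8 2 11 3 9 4 10)(6 7)| = 8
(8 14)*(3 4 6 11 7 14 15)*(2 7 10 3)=(2 7 14 8 15)(3 4 6 11 10)=[0, 1, 7, 4, 6, 5, 11, 14, 15, 9, 3, 10, 12, 13, 8, 2]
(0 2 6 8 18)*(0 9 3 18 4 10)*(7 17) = (0 2 6 8 4 10)(3 18 9)(7 17) = [2, 1, 6, 18, 10, 5, 8, 17, 4, 3, 0, 11, 12, 13, 14, 15, 16, 7, 9]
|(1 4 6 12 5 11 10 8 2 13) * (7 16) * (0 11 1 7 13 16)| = |(0 11 10 8 2 16 13 7)(1 4 6 12 5)| = 40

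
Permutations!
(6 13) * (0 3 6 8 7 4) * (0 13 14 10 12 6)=(0 3)(4 13 8 7)(6 14 10 12)=[3, 1, 2, 0, 13, 5, 14, 4, 7, 9, 12, 11, 6, 8, 10]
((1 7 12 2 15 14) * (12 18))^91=(18)=[0, 1, 2, 3, 4, 5, 6, 7, 8, 9, 10, 11, 12, 13, 14, 15, 16, 17, 18]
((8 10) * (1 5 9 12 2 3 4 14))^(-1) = (1 14 4 3 2 12 9 5)(8 10) = [0, 14, 12, 2, 3, 1, 6, 7, 10, 5, 8, 11, 9, 13, 4]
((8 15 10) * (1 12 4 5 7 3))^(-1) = (1 3 7 5 4 12)(8 10 15) = [0, 3, 2, 7, 12, 4, 6, 5, 10, 9, 15, 11, 1, 13, 14, 8]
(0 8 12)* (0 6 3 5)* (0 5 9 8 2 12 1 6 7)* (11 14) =(0 2 12 7)(1 6 3 9 8)(11 14) =[2, 6, 12, 9, 4, 5, 3, 0, 1, 8, 10, 14, 7, 13, 11]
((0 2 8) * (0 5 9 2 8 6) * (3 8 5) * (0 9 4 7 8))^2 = (0 4 8)(2 9 6)(3 5 7) = [4, 1, 9, 5, 8, 7, 2, 3, 0, 6]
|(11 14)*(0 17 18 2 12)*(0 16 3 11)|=|(0 17 18 2 12 16 3 11 14)|=9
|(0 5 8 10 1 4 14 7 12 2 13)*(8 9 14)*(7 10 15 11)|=14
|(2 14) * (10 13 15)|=|(2 14)(10 13 15)|=6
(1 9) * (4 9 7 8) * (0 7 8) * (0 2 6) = (0 7 2 6)(1 8 4 9) = [7, 8, 6, 3, 9, 5, 0, 2, 4, 1]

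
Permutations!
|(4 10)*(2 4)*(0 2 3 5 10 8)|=12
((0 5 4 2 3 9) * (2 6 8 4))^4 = [9, 1, 5, 2, 6, 0, 8, 7, 4, 3] = (0 9 3 2 5)(4 6 8)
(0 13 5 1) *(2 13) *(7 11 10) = (0 2 13 5 1)(7 11 10) = [2, 0, 13, 3, 4, 1, 6, 11, 8, 9, 7, 10, 12, 5]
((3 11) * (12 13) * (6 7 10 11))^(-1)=[0, 1, 2, 11, 4, 5, 3, 6, 8, 9, 7, 10, 13, 12]=(3 11 10 7 6)(12 13)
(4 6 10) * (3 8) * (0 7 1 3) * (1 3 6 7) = (0 1 6 10 4 7 3 8) = [1, 6, 2, 8, 7, 5, 10, 3, 0, 9, 4]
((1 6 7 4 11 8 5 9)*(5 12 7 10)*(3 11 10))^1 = (1 6 3 11 8 12 7 4 10 5 9) = [0, 6, 2, 11, 10, 9, 3, 4, 12, 1, 5, 8, 7]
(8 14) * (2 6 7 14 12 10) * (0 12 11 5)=(0 12 10 2 6 7 14 8 11 5)=[12, 1, 6, 3, 4, 0, 7, 14, 11, 9, 2, 5, 10, 13, 8]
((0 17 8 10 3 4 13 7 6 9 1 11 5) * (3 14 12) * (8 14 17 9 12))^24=(17)(0 5 11 1 9)=[5, 9, 2, 3, 4, 11, 6, 7, 8, 0, 10, 1, 12, 13, 14, 15, 16, 17]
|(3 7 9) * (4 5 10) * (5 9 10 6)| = 10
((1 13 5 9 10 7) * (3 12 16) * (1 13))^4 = [0, 1, 2, 12, 4, 13, 6, 10, 8, 5, 9, 11, 16, 7, 14, 15, 3] = (3 12 16)(5 13 7 10 9)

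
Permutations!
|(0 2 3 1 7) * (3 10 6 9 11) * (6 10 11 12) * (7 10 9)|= 10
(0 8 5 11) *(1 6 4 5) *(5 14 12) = (0 8 1 6 4 14 12 5 11) = [8, 6, 2, 3, 14, 11, 4, 7, 1, 9, 10, 0, 5, 13, 12]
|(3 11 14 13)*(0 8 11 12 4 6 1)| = |(0 8 11 14 13 3 12 4 6 1)| = 10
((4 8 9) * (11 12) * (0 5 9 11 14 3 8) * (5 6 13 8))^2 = [13, 1, 2, 9, 6, 4, 8, 7, 12, 0, 10, 14, 3, 11, 5] = (0 13 11 14 5 4 6 8 12 3 9)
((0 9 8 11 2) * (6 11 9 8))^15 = [6, 1, 9, 3, 4, 5, 0, 7, 11, 2, 10, 8] = (0 6)(2 9)(8 11)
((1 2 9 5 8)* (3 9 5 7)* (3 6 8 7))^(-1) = (1 8 6 7 5 2)(3 9) = [0, 8, 1, 9, 4, 2, 7, 5, 6, 3]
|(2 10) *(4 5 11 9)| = 4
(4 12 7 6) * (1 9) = (1 9)(4 12 7 6) = [0, 9, 2, 3, 12, 5, 4, 6, 8, 1, 10, 11, 7]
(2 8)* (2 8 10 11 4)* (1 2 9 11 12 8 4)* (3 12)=(1 2 10 3 12 8 4 9 11)=[0, 2, 10, 12, 9, 5, 6, 7, 4, 11, 3, 1, 8]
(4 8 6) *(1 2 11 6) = (1 2 11 6 4 8) = [0, 2, 11, 3, 8, 5, 4, 7, 1, 9, 10, 6]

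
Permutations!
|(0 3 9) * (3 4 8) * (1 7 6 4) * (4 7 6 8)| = |(0 1 6 7 8 3 9)| = 7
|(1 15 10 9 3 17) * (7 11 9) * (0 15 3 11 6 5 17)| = 18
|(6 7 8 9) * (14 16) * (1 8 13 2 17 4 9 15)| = 42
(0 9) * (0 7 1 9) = (1 9 7) = [0, 9, 2, 3, 4, 5, 6, 1, 8, 7]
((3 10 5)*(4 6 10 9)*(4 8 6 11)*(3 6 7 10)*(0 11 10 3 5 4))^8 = (11) = [0, 1, 2, 3, 4, 5, 6, 7, 8, 9, 10, 11]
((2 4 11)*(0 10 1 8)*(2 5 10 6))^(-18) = [0, 1, 2, 3, 4, 5, 6, 7, 8, 9, 10, 11] = (11)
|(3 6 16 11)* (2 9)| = 4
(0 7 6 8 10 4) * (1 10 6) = (0 7 1 10 4)(6 8) = [7, 10, 2, 3, 0, 5, 8, 1, 6, 9, 4]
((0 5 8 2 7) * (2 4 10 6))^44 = (0 10)(2 8)(4 7)(5 6) = [10, 1, 8, 3, 7, 6, 5, 4, 2, 9, 0]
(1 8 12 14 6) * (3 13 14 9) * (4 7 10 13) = (1 8 12 9 3 4 7 10 13 14 6) = [0, 8, 2, 4, 7, 5, 1, 10, 12, 3, 13, 11, 9, 14, 6]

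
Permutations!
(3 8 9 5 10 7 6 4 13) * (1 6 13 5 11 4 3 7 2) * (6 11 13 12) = (1 11 4 5 10 2)(3 8 9 13 7 12 6) = [0, 11, 1, 8, 5, 10, 3, 12, 9, 13, 2, 4, 6, 7]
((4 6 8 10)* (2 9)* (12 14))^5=(2 9)(4 6 8 10)(12 14)=[0, 1, 9, 3, 6, 5, 8, 7, 10, 2, 4, 11, 14, 13, 12]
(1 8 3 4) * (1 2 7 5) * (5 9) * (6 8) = (1 6 8 3 4 2 7 9 5) = [0, 6, 7, 4, 2, 1, 8, 9, 3, 5]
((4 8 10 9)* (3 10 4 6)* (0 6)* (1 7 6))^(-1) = [9, 0, 2, 6, 8, 5, 7, 1, 4, 10, 3] = (0 9 10 3 6 7 1)(4 8)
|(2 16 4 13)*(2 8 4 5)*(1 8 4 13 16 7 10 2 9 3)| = |(1 8 13 4 16 5 9 3)(2 7 10)| = 24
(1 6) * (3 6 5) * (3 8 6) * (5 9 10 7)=(1 9 10 7 5 8 6)=[0, 9, 2, 3, 4, 8, 1, 5, 6, 10, 7]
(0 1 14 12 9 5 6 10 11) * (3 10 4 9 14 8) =(0 1 8 3 10 11)(4 9 5 6)(12 14) =[1, 8, 2, 10, 9, 6, 4, 7, 3, 5, 11, 0, 14, 13, 12]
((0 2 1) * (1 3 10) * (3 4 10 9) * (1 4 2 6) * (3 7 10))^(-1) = (0 1 6)(3 4 10 7 9) = [1, 6, 2, 4, 10, 5, 0, 9, 8, 3, 7]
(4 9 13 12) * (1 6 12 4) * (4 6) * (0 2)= (0 2)(1 4 9 13 6 12)= [2, 4, 0, 3, 9, 5, 12, 7, 8, 13, 10, 11, 1, 6]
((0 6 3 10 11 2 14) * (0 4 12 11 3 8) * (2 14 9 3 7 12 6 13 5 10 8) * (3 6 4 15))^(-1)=(0 8 3 15 14 11 12 7 10 5 13)(2 6 9)=[8, 1, 6, 15, 4, 13, 9, 10, 3, 2, 5, 12, 7, 0, 11, 14]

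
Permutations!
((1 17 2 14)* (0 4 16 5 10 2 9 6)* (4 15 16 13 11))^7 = (0 1 5 6 14 16 9 2 15 17 10)(4 13 11) = [1, 5, 15, 3, 13, 6, 14, 7, 8, 2, 0, 4, 12, 11, 16, 17, 9, 10]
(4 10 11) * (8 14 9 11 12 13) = (4 10 12 13 8 14 9 11) = [0, 1, 2, 3, 10, 5, 6, 7, 14, 11, 12, 4, 13, 8, 9]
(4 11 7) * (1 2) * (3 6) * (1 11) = (1 2 11 7 4)(3 6) = [0, 2, 11, 6, 1, 5, 3, 4, 8, 9, 10, 7]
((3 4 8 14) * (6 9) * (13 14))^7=[0, 1, 2, 8, 13, 5, 9, 7, 14, 6, 10, 11, 12, 3, 4]=(3 8 14 4 13)(6 9)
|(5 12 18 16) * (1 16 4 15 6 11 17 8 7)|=|(1 16 5 12 18 4 15 6 11 17 8 7)|=12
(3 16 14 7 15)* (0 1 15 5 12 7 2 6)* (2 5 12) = (0 1 15 3 16 14 5 2 6)(7 12) = [1, 15, 6, 16, 4, 2, 0, 12, 8, 9, 10, 11, 7, 13, 5, 3, 14]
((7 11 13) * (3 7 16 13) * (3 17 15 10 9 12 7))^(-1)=(7 12 9 10 15 17 11)(13 16)=[0, 1, 2, 3, 4, 5, 6, 12, 8, 10, 15, 7, 9, 16, 14, 17, 13, 11]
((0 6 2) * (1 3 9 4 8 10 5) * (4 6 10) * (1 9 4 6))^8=(0 6 4 1 5)(2 8 3 9 10)=[6, 5, 8, 9, 1, 0, 4, 7, 3, 10, 2]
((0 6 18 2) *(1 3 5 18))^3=(0 3 2 1 18 6 5)=[3, 18, 1, 2, 4, 0, 5, 7, 8, 9, 10, 11, 12, 13, 14, 15, 16, 17, 6]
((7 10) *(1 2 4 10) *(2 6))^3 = (1 4)(2 7)(6 10) = [0, 4, 7, 3, 1, 5, 10, 2, 8, 9, 6]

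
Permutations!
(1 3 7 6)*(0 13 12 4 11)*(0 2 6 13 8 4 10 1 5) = [8, 3, 6, 7, 11, 0, 5, 13, 4, 9, 1, 2, 10, 12] = (0 8 4 11 2 6 5)(1 3 7 13 12 10)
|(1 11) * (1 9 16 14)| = 5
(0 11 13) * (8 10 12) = (0 11 13)(8 10 12) = [11, 1, 2, 3, 4, 5, 6, 7, 10, 9, 12, 13, 8, 0]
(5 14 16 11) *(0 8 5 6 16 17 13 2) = (0 8 5 14 17 13 2)(6 16 11) = [8, 1, 0, 3, 4, 14, 16, 7, 5, 9, 10, 6, 12, 2, 17, 15, 11, 13]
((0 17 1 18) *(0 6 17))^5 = (1 18 6 17) = [0, 18, 2, 3, 4, 5, 17, 7, 8, 9, 10, 11, 12, 13, 14, 15, 16, 1, 6]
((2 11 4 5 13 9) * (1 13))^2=[0, 9, 4, 3, 1, 13, 6, 7, 8, 11, 10, 5, 12, 2]=(1 9 11 5 13 2 4)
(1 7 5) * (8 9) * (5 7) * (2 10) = (1 5)(2 10)(8 9) = [0, 5, 10, 3, 4, 1, 6, 7, 9, 8, 2]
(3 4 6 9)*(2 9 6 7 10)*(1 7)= (1 7 10 2 9 3 4)= [0, 7, 9, 4, 1, 5, 6, 10, 8, 3, 2]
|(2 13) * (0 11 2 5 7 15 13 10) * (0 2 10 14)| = |(0 11 10 2 14)(5 7 15 13)| = 20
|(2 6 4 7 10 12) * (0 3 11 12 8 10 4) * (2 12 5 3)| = |(12)(0 2 6)(3 11 5)(4 7)(8 10)| = 6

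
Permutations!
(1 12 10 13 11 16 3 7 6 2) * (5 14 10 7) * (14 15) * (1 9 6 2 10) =(1 12 7 2 9 6 10 13 11 16 3 5 15 14) =[0, 12, 9, 5, 4, 15, 10, 2, 8, 6, 13, 16, 7, 11, 1, 14, 3]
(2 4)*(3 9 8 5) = (2 4)(3 9 8 5) = [0, 1, 4, 9, 2, 3, 6, 7, 5, 8]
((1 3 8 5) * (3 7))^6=(1 7 3 8 5)=[0, 7, 2, 8, 4, 1, 6, 3, 5]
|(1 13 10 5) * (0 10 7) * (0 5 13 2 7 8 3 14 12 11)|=|(0 10 13 8 3 14 12 11)(1 2 7 5)|=8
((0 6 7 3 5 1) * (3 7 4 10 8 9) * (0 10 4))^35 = (0 6)(1 5 3 9 8 10) = [6, 5, 2, 9, 4, 3, 0, 7, 10, 8, 1]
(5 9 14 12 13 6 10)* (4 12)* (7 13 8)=(4 12 8 7 13 6 10 5 9 14)=[0, 1, 2, 3, 12, 9, 10, 13, 7, 14, 5, 11, 8, 6, 4]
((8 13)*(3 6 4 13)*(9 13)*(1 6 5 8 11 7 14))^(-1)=(1 14 7 11 13 9 4 6)(3 8 5)=[0, 14, 2, 8, 6, 3, 1, 11, 5, 4, 10, 13, 12, 9, 7]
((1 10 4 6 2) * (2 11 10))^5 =(1 2)(4 6 11 10) =[0, 2, 1, 3, 6, 5, 11, 7, 8, 9, 4, 10]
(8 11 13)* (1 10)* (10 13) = (1 13 8 11 10) = [0, 13, 2, 3, 4, 5, 6, 7, 11, 9, 1, 10, 12, 8]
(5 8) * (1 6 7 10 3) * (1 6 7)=(1 7 10 3 6)(5 8)=[0, 7, 2, 6, 4, 8, 1, 10, 5, 9, 3]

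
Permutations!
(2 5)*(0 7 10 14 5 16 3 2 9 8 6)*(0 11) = (0 7 10 14 5 9 8 6 11)(2 16 3) = [7, 1, 16, 2, 4, 9, 11, 10, 6, 8, 14, 0, 12, 13, 5, 15, 3]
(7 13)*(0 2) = (0 2)(7 13) = [2, 1, 0, 3, 4, 5, 6, 13, 8, 9, 10, 11, 12, 7]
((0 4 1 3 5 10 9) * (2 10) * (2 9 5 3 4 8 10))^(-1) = [9, 4, 2, 3, 1, 10, 6, 7, 0, 5, 8] = (0 9 5 10 8)(1 4)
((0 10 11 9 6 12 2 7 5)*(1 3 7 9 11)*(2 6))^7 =(0 10 1 3 7 5)(2 9)(6 12) =[10, 3, 9, 7, 4, 0, 12, 5, 8, 2, 1, 11, 6]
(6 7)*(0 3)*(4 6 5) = (0 3)(4 6 7 5) = [3, 1, 2, 0, 6, 4, 7, 5]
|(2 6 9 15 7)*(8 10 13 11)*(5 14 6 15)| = 12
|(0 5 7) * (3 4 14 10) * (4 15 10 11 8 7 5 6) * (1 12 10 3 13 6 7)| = 18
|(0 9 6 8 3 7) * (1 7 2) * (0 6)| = |(0 9)(1 7 6 8 3 2)| = 6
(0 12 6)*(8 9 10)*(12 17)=(0 17 12 6)(8 9 10)=[17, 1, 2, 3, 4, 5, 0, 7, 9, 10, 8, 11, 6, 13, 14, 15, 16, 12]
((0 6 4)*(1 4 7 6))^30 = [0, 1, 2, 3, 4, 5, 6, 7] = (7)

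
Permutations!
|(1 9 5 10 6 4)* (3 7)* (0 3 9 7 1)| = |(0 3 1 7 9 5 10 6 4)| = 9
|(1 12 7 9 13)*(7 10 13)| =4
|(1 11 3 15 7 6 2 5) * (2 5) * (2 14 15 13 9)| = 11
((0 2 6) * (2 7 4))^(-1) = (0 6 2 4 7) = [6, 1, 4, 3, 7, 5, 2, 0]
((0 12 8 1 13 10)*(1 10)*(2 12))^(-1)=(0 10 8 12 2)(1 13)=[10, 13, 0, 3, 4, 5, 6, 7, 12, 9, 8, 11, 2, 1]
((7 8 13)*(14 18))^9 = (14 18) = [0, 1, 2, 3, 4, 5, 6, 7, 8, 9, 10, 11, 12, 13, 18, 15, 16, 17, 14]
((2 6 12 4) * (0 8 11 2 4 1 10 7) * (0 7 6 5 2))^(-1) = [11, 12, 5, 3, 4, 2, 10, 7, 0, 9, 1, 8, 6] = (0 11 8)(1 12 6 10)(2 5)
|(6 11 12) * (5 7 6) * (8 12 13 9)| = 8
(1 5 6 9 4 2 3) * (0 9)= (0 9 4 2 3 1 5 6)= [9, 5, 3, 1, 2, 6, 0, 7, 8, 4]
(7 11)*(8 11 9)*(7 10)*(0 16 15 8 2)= (0 16 15 8 11 10 7 9 2)= [16, 1, 0, 3, 4, 5, 6, 9, 11, 2, 7, 10, 12, 13, 14, 8, 15]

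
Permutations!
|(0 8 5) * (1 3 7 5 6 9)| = 8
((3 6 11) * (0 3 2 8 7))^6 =[7, 1, 11, 0, 4, 5, 3, 8, 2, 9, 10, 6] =(0 7 8 2 11 6 3)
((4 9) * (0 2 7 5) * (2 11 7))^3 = (0 5 7 11)(4 9) = [5, 1, 2, 3, 9, 7, 6, 11, 8, 4, 10, 0]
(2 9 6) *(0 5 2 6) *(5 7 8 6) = (0 7 8 6 5 2 9) = [7, 1, 9, 3, 4, 2, 5, 8, 6, 0]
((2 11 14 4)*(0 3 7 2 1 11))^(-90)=[7, 14, 3, 2, 11, 5, 6, 0, 8, 9, 10, 4, 12, 13, 1]=(0 7)(1 14)(2 3)(4 11)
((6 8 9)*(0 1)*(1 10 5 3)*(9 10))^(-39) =(0 9 6 8 10 5 3 1) =[9, 0, 2, 1, 4, 3, 8, 7, 10, 6, 5]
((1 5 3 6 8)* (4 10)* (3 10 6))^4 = (1 6 10)(4 5 8) = [0, 6, 2, 3, 5, 8, 10, 7, 4, 9, 1]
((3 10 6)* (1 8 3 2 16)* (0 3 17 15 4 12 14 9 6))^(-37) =(0 10 3)(1 9 15 16 14 17 2 12 8 6 4) =[10, 9, 12, 0, 1, 5, 4, 7, 6, 15, 3, 11, 8, 13, 17, 16, 14, 2]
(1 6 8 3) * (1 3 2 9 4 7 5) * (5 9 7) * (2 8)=[0, 6, 7, 3, 5, 1, 2, 9, 8, 4]=(1 6 2 7 9 4 5)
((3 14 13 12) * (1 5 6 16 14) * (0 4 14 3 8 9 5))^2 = (0 14 12 9 6 3)(1 4 13 8 5 16) = [14, 4, 2, 0, 13, 16, 3, 7, 5, 6, 10, 11, 9, 8, 12, 15, 1]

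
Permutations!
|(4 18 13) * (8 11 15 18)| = 6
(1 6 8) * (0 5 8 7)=(0 5 8 1 6 7)=[5, 6, 2, 3, 4, 8, 7, 0, 1]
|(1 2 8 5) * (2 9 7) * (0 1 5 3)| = |(0 1 9 7 2 8 3)| = 7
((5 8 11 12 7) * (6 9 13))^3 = (13)(5 12 8 7 11) = [0, 1, 2, 3, 4, 12, 6, 11, 7, 9, 10, 5, 8, 13]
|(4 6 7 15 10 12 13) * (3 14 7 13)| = 6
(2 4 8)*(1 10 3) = [0, 10, 4, 1, 8, 5, 6, 7, 2, 9, 3] = (1 10 3)(2 4 8)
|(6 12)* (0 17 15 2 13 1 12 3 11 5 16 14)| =|(0 17 15 2 13 1 12 6 3 11 5 16 14)| =13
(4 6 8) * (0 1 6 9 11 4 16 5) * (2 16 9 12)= (0 1 6 8 9 11 4 12 2 16 5)= [1, 6, 16, 3, 12, 0, 8, 7, 9, 11, 10, 4, 2, 13, 14, 15, 5]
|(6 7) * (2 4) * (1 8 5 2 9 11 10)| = |(1 8 5 2 4 9 11 10)(6 7)| = 8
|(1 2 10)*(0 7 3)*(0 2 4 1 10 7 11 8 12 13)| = 30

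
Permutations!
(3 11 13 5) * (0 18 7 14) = (0 18 7 14)(3 11 13 5) = [18, 1, 2, 11, 4, 3, 6, 14, 8, 9, 10, 13, 12, 5, 0, 15, 16, 17, 7]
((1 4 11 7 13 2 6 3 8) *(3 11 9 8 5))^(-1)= (1 8 9 4)(2 13 7 11 6)(3 5)= [0, 8, 13, 5, 1, 3, 2, 11, 9, 4, 10, 6, 12, 7]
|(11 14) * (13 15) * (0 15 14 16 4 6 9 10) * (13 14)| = |(0 15 14 11 16 4 6 9 10)| = 9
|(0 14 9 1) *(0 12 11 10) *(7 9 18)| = 9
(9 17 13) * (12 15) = (9 17 13)(12 15) = [0, 1, 2, 3, 4, 5, 6, 7, 8, 17, 10, 11, 15, 9, 14, 12, 16, 13]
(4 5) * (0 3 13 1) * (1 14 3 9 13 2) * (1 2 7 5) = (0 9 13 14 3 7 5 4 1) = [9, 0, 2, 7, 1, 4, 6, 5, 8, 13, 10, 11, 12, 14, 3]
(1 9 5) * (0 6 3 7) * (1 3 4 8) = [6, 9, 2, 7, 8, 3, 4, 0, 1, 5] = (0 6 4 8 1 9 5 3 7)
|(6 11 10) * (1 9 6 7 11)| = 3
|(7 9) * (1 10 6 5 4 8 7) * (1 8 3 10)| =15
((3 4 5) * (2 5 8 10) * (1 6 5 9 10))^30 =[0, 1, 2, 3, 4, 5, 6, 7, 8, 9, 10] =(10)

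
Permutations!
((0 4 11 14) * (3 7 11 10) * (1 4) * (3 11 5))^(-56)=[11, 14, 2, 7, 0, 3, 6, 5, 8, 9, 1, 4, 12, 13, 10]=(0 11 4)(1 14 10)(3 7 5)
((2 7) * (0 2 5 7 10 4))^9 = (0 2 10 4)(5 7) = [2, 1, 10, 3, 0, 7, 6, 5, 8, 9, 4]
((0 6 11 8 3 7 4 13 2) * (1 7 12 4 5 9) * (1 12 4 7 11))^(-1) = [2, 6, 13, 8, 3, 7, 0, 12, 11, 5, 10, 1, 9, 4] = (0 2 13 4 3 8 11 1 6)(5 7 12 9)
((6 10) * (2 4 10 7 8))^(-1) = (2 8 7 6 10 4) = [0, 1, 8, 3, 2, 5, 10, 6, 7, 9, 4]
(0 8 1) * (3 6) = (0 8 1)(3 6) = [8, 0, 2, 6, 4, 5, 3, 7, 1]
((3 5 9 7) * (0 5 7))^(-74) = [5, 1, 2, 3, 4, 9, 6, 7, 8, 0] = (0 5 9)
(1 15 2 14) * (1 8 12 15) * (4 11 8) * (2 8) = (2 14 4 11)(8 12 15) = [0, 1, 14, 3, 11, 5, 6, 7, 12, 9, 10, 2, 15, 13, 4, 8]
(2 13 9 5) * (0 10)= (0 10)(2 13 9 5)= [10, 1, 13, 3, 4, 2, 6, 7, 8, 5, 0, 11, 12, 9]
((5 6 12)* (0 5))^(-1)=(0 12 6 5)=[12, 1, 2, 3, 4, 0, 5, 7, 8, 9, 10, 11, 6]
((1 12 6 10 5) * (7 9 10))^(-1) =(1 5 10 9 7 6 12) =[0, 5, 2, 3, 4, 10, 12, 6, 8, 7, 9, 11, 1]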